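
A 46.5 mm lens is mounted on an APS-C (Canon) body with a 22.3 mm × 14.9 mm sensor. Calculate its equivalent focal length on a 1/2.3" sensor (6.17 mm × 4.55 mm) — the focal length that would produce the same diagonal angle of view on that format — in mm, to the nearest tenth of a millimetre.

13.3 mm

Sensor diagonal = √(22.3² + 14.9²) = √719.3000 ≈ 26.8198 mm.
Sensor diagonal = √(6.17² + 4.55²) = √58.7714 ≈ 7.6663 mm.
Equal angle of view means equal diagonal/f ratio, so f₂ = f₁ · (diagonal₂/diagonal₁) = 46.5 × 7.6663/26.8198.
f₂ = 46.5 × 0.28584 ≈ 13.292 mm.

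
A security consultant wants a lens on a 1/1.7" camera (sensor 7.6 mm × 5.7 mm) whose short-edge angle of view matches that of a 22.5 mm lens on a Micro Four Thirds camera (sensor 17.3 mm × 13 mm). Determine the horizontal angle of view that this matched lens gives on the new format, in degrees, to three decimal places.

42.132°

Equal short-edge AOV ⇒ f₂ = f₁ · 5.7/13 = 22.5 × 0.43846 ≈ 9.8654 mm.
Horizontal AOV on the new format = 2·arctan(7.6 / (2 × 9.8654)) = 2·arctan(0.38519) ≈ 42.1319°.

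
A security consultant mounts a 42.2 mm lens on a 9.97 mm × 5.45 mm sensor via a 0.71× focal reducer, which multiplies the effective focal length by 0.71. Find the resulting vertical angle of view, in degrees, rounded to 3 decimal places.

Effective focal length f = 42.2 × 0.71 = 29.962 mm.
α = 2·arctan(5.45 / (2 × 29.962)) = 2·arctan(0.09095) ≈ 10.3933°.

10.393°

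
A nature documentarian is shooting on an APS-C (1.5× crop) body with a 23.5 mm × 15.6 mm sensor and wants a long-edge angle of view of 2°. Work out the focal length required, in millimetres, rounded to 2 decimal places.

From α = 2·arctan(w/2f) we get f = w / (2·tan(α/2)).
With w = 23.5 mm and α/2 = 1°, tan(α/2) ≈ 0.01746, so f ≈ 23.5 / 0.03491 ≈ 673.1570 mm.

673.16 mm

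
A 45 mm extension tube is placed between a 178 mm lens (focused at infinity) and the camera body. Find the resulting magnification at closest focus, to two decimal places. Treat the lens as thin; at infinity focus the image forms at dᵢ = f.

The tube moves the image plane from f to f + e, so dᵢ = 178 + 45 = 223 mm. Focus is achieved when 1/f = 1/dₒ + 1/dᵢ, giving dₒ = 1/(1/f − 1/(f+e)).
Magnification m = dᵢ/dₒ = (f+e)·(1/f − 1/(f+e)) = e/f = 45/178 ≈ 0.2528.

0.25×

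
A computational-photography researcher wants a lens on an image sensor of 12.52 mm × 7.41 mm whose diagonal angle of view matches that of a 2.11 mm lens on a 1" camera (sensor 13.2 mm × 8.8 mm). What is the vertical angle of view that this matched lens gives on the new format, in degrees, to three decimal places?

124.847°

Sensor diagonal = √(13.2² + 8.8²) = √251.6800 ≈ 15.8644 mm.
Sensor diagonal = √(12.52² + 7.41²) = √211.6585 ≈ 14.5485 mm.
Equal diagonal AOV ⇒ f₂ = f₁ · 14.5485/15.8644 = 2.11 × 0.91705 ≈ 1.9350 mm.
Vertical AOV on the new format = 2·arctan(7.41 / (2 × 1.9350)) = 2·arctan(1.91475) ≈ 124.8474°.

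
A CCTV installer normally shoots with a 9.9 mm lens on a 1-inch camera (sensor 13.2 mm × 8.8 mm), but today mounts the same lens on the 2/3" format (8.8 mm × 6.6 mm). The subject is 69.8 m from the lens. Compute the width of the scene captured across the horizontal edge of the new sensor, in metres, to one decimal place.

62.0 m

The focal length stays 9.9 mm; the relevant sensor dimension is now w = 8.8 mm. Object distance dₒ = 69.8 m = 69800 mm.
Thin-lens field width W = w·(dₒ − f)/f = 8.8 × (69800 − 9.9)/9.9 ≈ 62035.644 mm = 62.0356 m.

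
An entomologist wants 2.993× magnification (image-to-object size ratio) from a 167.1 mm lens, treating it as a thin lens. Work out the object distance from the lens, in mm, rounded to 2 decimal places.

With m = dᵢ/dₒ and 1/f = 1/dₒ + 1/dᵢ, substituting dᵢ = m·dₒ gives 1/f = (1 + 1/m)/dₒ, hence dₒ = f·(1 + 1/m).
dₒ = 167.1 × (1 + 1/2.993) = 167.1 × 1.33411 ≈ 222.930 mm.

222.93 mm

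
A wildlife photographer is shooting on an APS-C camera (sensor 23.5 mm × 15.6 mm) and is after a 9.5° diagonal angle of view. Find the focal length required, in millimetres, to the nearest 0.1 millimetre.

Sensor diagonal = √(23.5² + 15.6²) = √795.6100 ≈ 28.2066 mm.
From α = 2·arctan(d/2f) we get f = d / (2·tan(α/2)).
With d = 28.2066 mm and α/2 = 4.75°, tan(α/2) ≈ 0.08309, so f ≈ 28.2066 / 0.16619 ≈ 169.7276 mm.

169.7 mm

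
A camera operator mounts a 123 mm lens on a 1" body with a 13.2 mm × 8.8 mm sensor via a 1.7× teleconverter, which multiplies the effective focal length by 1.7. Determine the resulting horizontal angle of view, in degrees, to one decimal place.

Effective focal length f = 123 × 1.7 = 209.1 mm.
α = 2·arctan(13.2 / (2 × 209.1)) = 2·arctan(0.03156) ≈ 3.6157°.

3.6°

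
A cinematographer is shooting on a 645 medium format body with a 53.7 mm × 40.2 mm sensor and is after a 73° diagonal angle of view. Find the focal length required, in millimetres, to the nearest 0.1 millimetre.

45.3 mm

Sensor diagonal = √(53.7² + 40.2²) = √4499.7300 ≈ 67.0800 mm.
From α = 2·arctan(d/2f) we get f = d / (2·tan(α/2)).
With d = 67.0800 mm and α/2 = 36.5°, tan(α/2) ≈ 0.73996, so f ≈ 67.0800 / 1.47992 ≈ 45.3267 mm.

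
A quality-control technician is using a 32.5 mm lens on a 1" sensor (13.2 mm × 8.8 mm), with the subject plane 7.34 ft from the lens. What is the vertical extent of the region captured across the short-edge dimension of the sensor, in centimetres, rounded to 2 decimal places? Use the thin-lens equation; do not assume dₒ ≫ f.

59.70 cm

dₒ: 7.34 ft × 304.8 mm/ft = 2237.23 mm.
Similar triangles through the lens centre give W/dₒ = h/dᵢ; with 1/f = 1/dₒ + 1/dᵢ this gives W = h·(dₒ − f)/f.
W = 8.8 mm × (2237.23 − 32.5) / 32.5 = 8.8 × 67.8379 ≈ 596.974 mm = 59.6974 cm.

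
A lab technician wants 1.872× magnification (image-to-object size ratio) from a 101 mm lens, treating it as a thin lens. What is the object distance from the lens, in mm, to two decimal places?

With m = dᵢ/dₒ and 1/f = 1/dₒ + 1/dᵢ, substituting dᵢ = m·dₒ gives 1/f = (1 + 1/m)/dₒ, hence dₒ = f·(1 + 1/m).
dₒ = 101 × (1 + 1/1.872) = 101 × 1.53419 ≈ 154.953 mm.

154.95 mm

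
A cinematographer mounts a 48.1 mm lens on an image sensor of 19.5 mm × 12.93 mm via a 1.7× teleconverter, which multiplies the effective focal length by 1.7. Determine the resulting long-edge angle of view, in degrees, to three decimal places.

Effective focal length f = 48.1 × 1.7 = 81.77 mm.
α = 2·arctan(19.5 / (2 × 81.77)) = 2·arctan(0.11924) ≈ 13.5993°.

13.599°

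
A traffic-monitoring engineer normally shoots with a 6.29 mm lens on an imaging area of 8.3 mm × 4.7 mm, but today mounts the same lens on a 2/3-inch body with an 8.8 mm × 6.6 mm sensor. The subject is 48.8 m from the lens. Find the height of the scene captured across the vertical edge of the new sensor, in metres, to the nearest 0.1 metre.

51.2 m

The focal length stays 6.29 mm; the relevant sensor dimension is now h = 6.6 mm. Object distance dₒ = 48.8 m = 48800 mm.
Thin-lens field height W = h·(dₒ − f)/f = 6.6 × (48800 − 6.29)/6.29 ≈ 51198.487 mm = 51.1985 m.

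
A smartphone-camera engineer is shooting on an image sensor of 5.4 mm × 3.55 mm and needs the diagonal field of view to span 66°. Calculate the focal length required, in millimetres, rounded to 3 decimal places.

4.976 mm

Sensor diagonal = √(5.4² + 3.55²) = √41.7625 ≈ 6.4624 mm.
From α = 2·arctan(d/2f) we get f = d / (2·tan(α/2)).
With d = 6.4624 mm and α/2 = 33°, tan(α/2) ≈ 0.64941, so f ≈ 6.4624 / 1.29882 ≈ 4.9756 mm.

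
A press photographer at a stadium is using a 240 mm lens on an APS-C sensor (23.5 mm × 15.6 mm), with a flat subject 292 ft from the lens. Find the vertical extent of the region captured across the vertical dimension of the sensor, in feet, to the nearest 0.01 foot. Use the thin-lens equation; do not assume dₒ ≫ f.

dₒ: 292 ft × 304.8 mm/ft = 89001.60 mm.
Similar triangles through the lens centre give W/dₒ = h/dᵢ; with 1/f = 1/dₒ + 1/dᵢ this gives W = h·(dₒ − f)/f.
W = 15.6 mm × (89001.6 − 240) / 240 = 15.6 × 369.8400 ≈ 5769.504 mm = 5769.504/304.8 ft = 18.9288 ft.

18.93 ft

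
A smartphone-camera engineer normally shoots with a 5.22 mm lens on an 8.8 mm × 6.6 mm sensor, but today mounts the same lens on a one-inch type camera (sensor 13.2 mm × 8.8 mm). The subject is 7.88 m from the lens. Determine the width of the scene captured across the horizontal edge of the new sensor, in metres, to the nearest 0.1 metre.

The focal length stays 5.22 mm; the relevant sensor dimension is now w = 13.2 mm. Object distance dₒ = 7.88 m = 7880 mm.
Thin-lens field width W = w·(dₒ − f)/f = 13.2 × (7880 − 5.22)/5.22 ≈ 19913.237 mm = 19.9132 m.

19.9 m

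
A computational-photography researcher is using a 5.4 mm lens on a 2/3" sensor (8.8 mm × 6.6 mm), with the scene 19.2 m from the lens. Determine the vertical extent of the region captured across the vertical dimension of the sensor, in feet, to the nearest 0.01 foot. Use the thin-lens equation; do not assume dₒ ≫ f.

dₒ: 19.2 m = 19200 mm.
Similar triangles through the lens centre give W/dₒ = h/dᵢ; with 1/f = 1/dₒ + 1/dᵢ this gives W = h·(dₒ − f)/f.
W = 6.6 mm × (19200 − 5.4) / 5.4 = 6.6 × 3554.5556 ≈ 23460.067 mm = 23460.067/304.8 ft = 76.9687 ft.

76.97 ft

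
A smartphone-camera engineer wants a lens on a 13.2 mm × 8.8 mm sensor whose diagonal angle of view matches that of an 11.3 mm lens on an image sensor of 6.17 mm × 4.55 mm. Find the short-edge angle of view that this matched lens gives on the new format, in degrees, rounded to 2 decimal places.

21.31°

Sensor diagonal = √(6.17² + 4.55²) = √58.7714 ≈ 7.6663 mm.
Sensor diagonal = √(13.2² + 8.8²) = √251.6800 ≈ 15.8644 mm.
Equal diagonal AOV ⇒ f₂ = f₁ · 15.8644/7.6663 = 11.3 × 2.06939 ≈ 23.3841 mm.
Short-edge AOV on the new format = 2·arctan(8.8 / (2 × 23.3841)) = 2·arctan(0.18816) ≈ 21.3126°.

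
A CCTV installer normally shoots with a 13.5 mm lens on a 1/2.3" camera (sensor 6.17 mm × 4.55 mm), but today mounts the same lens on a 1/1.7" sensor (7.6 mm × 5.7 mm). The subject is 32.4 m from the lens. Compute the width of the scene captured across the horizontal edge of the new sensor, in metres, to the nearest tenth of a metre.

The focal length stays 13.5 mm; the relevant sensor dimension is now w = 7.6 mm. Object distance dₒ = 32.4 m = 32400 mm.
Thin-lens field width W = w·(dₒ − f)/f = 7.6 × (32400 − 13.5)/13.5 ≈ 18232.400 mm = 18.2324 m.

18.2 m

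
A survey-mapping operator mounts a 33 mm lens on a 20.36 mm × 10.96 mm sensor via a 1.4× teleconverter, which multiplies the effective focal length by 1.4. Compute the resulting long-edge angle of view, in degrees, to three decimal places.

24.853°

Effective focal length f = 33 × 1.4 = 46.2 mm.
α = 2·arctan(20.36 / (2 × 46.2)) = 2·arctan(0.22035) ≈ 24.8527°.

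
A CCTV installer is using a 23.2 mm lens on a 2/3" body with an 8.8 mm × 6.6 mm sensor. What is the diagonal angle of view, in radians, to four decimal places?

Sensor diagonal = √(8.8² + 6.6²) = √121.0000 ≈ 11.0000 mm.
Angle of view α = 2·arctan(d/2f) with d = 11.0000 mm and f = 23.2 mm.
d/2f = 0.23707; arctan(0.23707) ≈ 0.2328 rad, so α ≈ 0.4655 rad.

0.4655 rad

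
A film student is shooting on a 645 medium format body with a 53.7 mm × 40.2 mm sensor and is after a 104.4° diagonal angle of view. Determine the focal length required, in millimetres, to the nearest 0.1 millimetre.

Sensor diagonal = √(53.7² + 40.2²) = √4499.7300 ≈ 67.0800 mm.
From α = 2·arctan(d/2f) we get f = d / (2·tan(α/2)).
With d = 67.0800 mm and α/2 = 52.2°, tan(α/2) ≈ 1.28919, so f ≈ 67.0800 / 2.57838 ≈ 26.0163 mm.

26.0 mm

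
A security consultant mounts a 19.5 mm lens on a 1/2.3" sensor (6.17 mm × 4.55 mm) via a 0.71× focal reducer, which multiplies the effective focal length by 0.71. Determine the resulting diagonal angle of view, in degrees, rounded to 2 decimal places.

Effective focal length f = 19.5 × 0.71 = 13.845 mm.
Sensor diagonal = √(6.17² + 4.55²) = √58.7714 ≈ 7.6663 mm.
α = 2·arctan(7.666 / (2 × 13.845)) = 2·arctan(0.27686) ≈ 30.9506°.

30.95°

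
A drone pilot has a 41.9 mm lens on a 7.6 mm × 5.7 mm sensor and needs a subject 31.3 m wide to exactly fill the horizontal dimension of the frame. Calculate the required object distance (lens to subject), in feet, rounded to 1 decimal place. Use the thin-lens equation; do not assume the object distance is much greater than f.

566.3 ft

W: 31.3 m = 31300 mm.
Magnification m = w/W = dᵢ/dₒ; combined with 1/f = 1/dₒ + 1/dᵢ this gives dₒ = f·(1 + W/w).
dₒ = 41.9 mm × (1 + 31300/7.6) = 41.9 × 4119.4211 ≈ 172603.742 mm = 172603.742/304.8 ft = 566.285 ft.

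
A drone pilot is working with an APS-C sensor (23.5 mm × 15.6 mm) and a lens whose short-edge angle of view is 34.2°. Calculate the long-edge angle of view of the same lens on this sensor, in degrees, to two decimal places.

From the short-edge AOV: f = 15.6 / (2·tan(17.1°)) = 15.6 / 0.61528 ≈ 25.3543 mm.
Long-edge AOV = 2·arctan(23.5 / (2 × 25.3543)) = 2·arctan(0.46343) ≈ 49.7291°.

49.73°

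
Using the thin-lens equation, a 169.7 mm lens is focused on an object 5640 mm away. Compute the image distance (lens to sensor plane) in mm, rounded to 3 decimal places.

174.964 mm

1/dᵢ = 1/f − 1/dₒ = 1/169.7 − 1/5640 = 0.0057154 mm⁻¹.
dᵢ = 1/0.0057154 ≈ 174.9644 mm.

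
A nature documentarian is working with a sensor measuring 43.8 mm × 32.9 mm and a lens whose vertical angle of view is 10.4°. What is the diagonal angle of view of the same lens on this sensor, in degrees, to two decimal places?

From the vertical AOV: f = 32.9 / (2·tan(5.2°)) = 32.9 / 0.18201 ≈ 180.7551 mm.
Sensor diagonal = √(43.8² + 32.9²) = √3000.8500 ≈ 54.7800 mm.
Diagonal AOV = 2·arctan(54.7800 / (2 × 180.7551)) = 2·arctan(0.15153) ≈ 17.2331°.

17.23°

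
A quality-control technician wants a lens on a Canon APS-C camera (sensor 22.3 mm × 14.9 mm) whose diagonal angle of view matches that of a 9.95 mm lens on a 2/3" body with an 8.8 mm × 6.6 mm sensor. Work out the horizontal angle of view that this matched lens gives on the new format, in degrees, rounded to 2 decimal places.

49.37°

Sensor diagonal = √(8.8² + 6.6²) = √121.0000 ≈ 11.0000 mm.
Sensor diagonal = √(22.3² + 14.9²) = √719.3000 ≈ 26.8198 mm.
Equal diagonal AOV ⇒ f₂ = f₁ · 26.8198/11.0000 = 9.95 × 2.43816 ≈ 24.2597 mm.
Horizontal AOV on the new format = 2·arctan(22.3 / (2 × 24.2597)) = 2·arctan(0.45961) ≈ 49.3680°.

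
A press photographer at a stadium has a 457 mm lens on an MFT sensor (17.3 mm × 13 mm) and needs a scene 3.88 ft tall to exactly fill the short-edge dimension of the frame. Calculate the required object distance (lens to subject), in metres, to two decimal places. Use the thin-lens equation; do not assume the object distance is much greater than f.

W: 3.88 ft × 304.8 mm/ft = 1182.62 mm.
Magnification m = h/W = dᵢ/dₒ; combined with 1/f = 1/dₒ + 1/dᵢ this gives dₒ = f·(1 + W/h).
dₒ = 457 mm × (1 + 1182.62/13) = 457 × 91.9711 ≈ 42030.781 mm = 42.0308 m.

42.03 m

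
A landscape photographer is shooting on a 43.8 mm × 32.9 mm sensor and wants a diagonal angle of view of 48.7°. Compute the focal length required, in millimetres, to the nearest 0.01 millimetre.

60.52 mm

Sensor diagonal = √(43.8² + 32.9²) = √3000.8500 ≈ 54.7800 mm.
From α = 2·arctan(d/2f) we get f = d / (2·tan(α/2)).
With d = 54.7800 mm and α/2 = 24.35°, tan(α/2) ≈ 0.45257, so f ≈ 54.7800 / 0.90514 ≈ 60.5213 mm.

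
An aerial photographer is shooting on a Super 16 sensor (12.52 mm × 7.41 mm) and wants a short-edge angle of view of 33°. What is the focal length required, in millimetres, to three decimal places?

12.508 mm

From α = 2·arctan(h/2f) we get f = h / (2·tan(α/2)).
With h = 7.41 mm and α/2 = 16.5°, tan(α/2) ≈ 0.29621, so f ≈ 7.41 / 0.59243 ≈ 12.5079 mm.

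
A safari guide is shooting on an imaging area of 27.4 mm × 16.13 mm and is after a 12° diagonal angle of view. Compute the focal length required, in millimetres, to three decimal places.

151.256 mm

Sensor diagonal = √(27.4² + 16.13²) = √1010.9369 ≈ 31.7952 mm.
From α = 2·arctan(d/2f) we get f = d / (2·tan(α/2)).
With d = 31.7952 mm and α/2 = 6°, tan(α/2) ≈ 0.10510, so f ≈ 31.7952 / 0.21021 ≈ 151.2557 mm.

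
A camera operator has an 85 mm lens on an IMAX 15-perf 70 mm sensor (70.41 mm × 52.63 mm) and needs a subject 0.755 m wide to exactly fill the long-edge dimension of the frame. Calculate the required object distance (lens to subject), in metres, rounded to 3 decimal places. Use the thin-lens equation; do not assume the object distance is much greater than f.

W: 0.755 m = 755 mm.
Magnification m = w/W = dᵢ/dₒ; combined with 1/f = 1/dₒ + 1/dᵢ this gives dₒ = f·(1 + W/w).
dₒ = 85 mm × (1 + 755/70.41) = 85 × 11.7229 ≈ 996.447 mm = 0.996447 m.

0.996 m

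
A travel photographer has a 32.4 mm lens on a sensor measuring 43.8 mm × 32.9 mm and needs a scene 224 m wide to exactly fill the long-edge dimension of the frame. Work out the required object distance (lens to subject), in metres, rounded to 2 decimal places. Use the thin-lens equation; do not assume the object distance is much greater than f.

165.73 m

W: 224 m = 224000 mm.
Magnification m = w/W = dᵢ/dₒ; combined with 1/f = 1/dₒ + 1/dᵢ this gives dₒ = f·(1 + W/w).
dₒ = 32.4 mm × (1 + 224000/43.8) = 32.4 × 5115.1553 ≈ 165731.030 mm = 165.731 m.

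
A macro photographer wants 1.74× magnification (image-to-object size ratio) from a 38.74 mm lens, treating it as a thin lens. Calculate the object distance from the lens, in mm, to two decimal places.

61.00 mm

With m = dᵢ/dₒ and 1/f = 1/dₒ + 1/dᵢ, substituting dᵢ = m·dₒ gives 1/f = (1 + 1/m)/dₒ, hence dₒ = f·(1 + 1/m).
dₒ = 38.74 × (1 + 1/1.74) = 38.74 × 1.57471 ≈ 61.004 mm.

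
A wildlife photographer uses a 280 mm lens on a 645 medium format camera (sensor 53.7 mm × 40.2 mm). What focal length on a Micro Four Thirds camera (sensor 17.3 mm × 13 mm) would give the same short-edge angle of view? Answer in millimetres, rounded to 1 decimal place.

90.5 mm

Equal angle of view means equal height/f ratio, so f₂ = f₁ · (height₂/height₁) = 280 × 13/40.2.
f₂ = 280 × 0.32338 ≈ 90.547 mm.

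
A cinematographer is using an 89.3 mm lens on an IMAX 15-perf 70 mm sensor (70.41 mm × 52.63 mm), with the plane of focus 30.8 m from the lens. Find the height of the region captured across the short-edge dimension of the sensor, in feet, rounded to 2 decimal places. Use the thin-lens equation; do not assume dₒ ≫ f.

59.38 ft

dₒ: 30.8 m = 30800 mm.
Similar triangles through the lens centre give W/dₒ = h/dᵢ; with 1/f = 1/dₒ + 1/dᵢ this gives W = h·(dₒ − f)/f.
W = 52.63 mm × (30800 − 89.3) / 89.3 = 52.63 × 343.9048 ≈ 18099.710 mm = 18099.710/304.8 ft = 59.3823 ft.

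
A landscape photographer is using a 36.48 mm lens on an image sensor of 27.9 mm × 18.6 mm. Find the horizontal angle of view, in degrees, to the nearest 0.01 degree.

Angle of view α = 2·arctan(w/2f) with w = 27.9 mm and f = 36.48 mm.
w/2f = 0.38240; arctan(0.38240) ≈ 20.9269°, so α ≈ 41.8538°.

41.85°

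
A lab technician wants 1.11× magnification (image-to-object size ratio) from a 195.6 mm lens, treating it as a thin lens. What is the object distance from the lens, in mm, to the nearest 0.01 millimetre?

371.82 mm

With m = dᵢ/dₒ and 1/f = 1/dₒ + 1/dᵢ, substituting dᵢ = m·dₒ gives 1/f = (1 + 1/m)/dₒ, hence dₒ = f·(1 + 1/m).
dₒ = 195.6 × (1 + 1/1.11) = 195.6 × 1.90090 ≈ 371.816 mm.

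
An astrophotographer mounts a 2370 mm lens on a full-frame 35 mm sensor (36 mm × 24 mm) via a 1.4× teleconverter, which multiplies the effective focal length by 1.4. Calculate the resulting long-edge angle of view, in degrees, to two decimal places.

0.62°

Effective focal length f = 2370 × 1.4 = 3318 mm.
α = 2·arctan(36 / (2 × 3318)) = 2·arctan(0.00542) ≈ 0.6216°.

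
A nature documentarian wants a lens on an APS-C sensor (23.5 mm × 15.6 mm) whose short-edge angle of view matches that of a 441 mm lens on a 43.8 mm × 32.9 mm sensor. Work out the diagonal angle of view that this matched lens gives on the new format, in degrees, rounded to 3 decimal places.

Equal short-edge AOV ⇒ f₂ = f₁ · 15.6/32.9 = 441 × 0.47416 ≈ 209.1064 mm.
Sensor diagonal = √(23.5² + 15.6²) = √795.6100 ≈ 28.2066 mm.
Diagonal AOV on the new format = 2·arctan(28.2066 / (2 × 209.1064)) = 2·arctan(0.06745) ≈ 7.7170°.

7.717°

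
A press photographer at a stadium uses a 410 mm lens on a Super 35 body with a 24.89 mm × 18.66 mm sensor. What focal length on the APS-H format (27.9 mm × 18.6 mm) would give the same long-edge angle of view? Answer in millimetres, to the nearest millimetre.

Equal angle of view means equal width/f ratio, so f₂ = f₁ · (width₂/width₁) = 410 × 27.9/24.89.
f₂ = 410 × 1.12093 ≈ 459.582 mm.

460 mm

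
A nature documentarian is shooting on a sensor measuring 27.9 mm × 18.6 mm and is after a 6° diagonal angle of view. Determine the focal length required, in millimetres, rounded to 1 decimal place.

319.9 mm

Sensor diagonal = √(27.9² + 18.6²) = √1124.3700 ≈ 33.5316 mm.
From α = 2·arctan(d/2f) we get f = d / (2·tan(α/2)).
With d = 33.5316 mm and α/2 = 3°, tan(α/2) ≈ 0.05241, so f ≈ 33.5316 / 0.10482 ≈ 319.9108 mm.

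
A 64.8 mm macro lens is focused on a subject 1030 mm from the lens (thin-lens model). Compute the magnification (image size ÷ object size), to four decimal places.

0.0671×

Thin lens: 1/f = 1/dₒ + 1/dᵢ → 1/dᵢ = 1/64.8 − 1/1030 = 0.0144612 mm⁻¹, so dᵢ ≈ 69.1504 mm.
Magnification m = dᵢ/dₒ = 69.1504/1030 ≈ 0.06714.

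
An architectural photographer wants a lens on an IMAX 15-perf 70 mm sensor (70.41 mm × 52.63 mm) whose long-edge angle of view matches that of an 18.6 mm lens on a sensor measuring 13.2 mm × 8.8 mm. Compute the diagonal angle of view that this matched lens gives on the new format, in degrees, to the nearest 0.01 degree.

47.79°

Equal long-edge AOV ⇒ f₂ = f₁ · 70.41/13.2 = 18.6 × 5.33409 ≈ 99.2141 mm.
Sensor diagonal = √(70.41² + 52.63²) = √7727.4850 ≈ 87.9061 mm.
Diagonal AOV on the new format = 2·arctan(87.9061 / (2 × 99.2141)) = 2·arctan(0.44301) ≈ 47.7879°.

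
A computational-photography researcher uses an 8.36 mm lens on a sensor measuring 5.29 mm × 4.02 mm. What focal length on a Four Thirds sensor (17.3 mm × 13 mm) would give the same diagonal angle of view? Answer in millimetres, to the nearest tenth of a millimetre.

27.2 mm

Sensor diagonal = √(5.29² + 4.02²) = √44.1445 ≈ 6.6441 mm.
Sensor diagonal = √(17.3² + 13²) = √468.2900 ≈ 21.6400 mm.
Equal angle of view means equal diagonal/f ratio, so f₂ = f₁ · (diagonal₂/diagonal₁) = 8.36 × 21.6400/6.6441.
f₂ = 8.36 × 3.25701 ≈ 27.229 mm.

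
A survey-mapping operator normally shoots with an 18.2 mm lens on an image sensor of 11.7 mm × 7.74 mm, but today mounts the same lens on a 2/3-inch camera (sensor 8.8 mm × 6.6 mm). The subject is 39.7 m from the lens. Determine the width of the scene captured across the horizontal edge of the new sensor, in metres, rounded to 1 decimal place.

19.2 m

The focal length stays 18.2 mm; the relevant sensor dimension is now w = 8.8 mm. Object distance dₒ = 39.7 m = 39700 mm.
Thin-lens field width W = w·(dₒ − f)/f = 8.8 × (39700 − 18.2)/18.2 ≈ 19186.804 mm = 19.1868 m.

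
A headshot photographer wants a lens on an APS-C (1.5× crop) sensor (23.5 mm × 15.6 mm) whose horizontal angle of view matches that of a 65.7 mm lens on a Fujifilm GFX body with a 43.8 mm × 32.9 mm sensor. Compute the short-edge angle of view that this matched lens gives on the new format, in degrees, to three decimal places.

24.954°

Equal horizontal AOV ⇒ f₂ = f₁ · 23.5/43.8 = 65.7 × 0.53653 ≈ 35.2500 mm.
Short-edge AOV on the new format = 2·arctan(15.6 / (2 × 35.2500)) = 2·arctan(0.22128) ≈ 24.9543°.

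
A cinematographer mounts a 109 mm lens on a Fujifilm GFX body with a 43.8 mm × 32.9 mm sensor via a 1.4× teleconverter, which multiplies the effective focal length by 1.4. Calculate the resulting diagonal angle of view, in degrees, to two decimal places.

20.35°

Effective focal length f = 109 × 1.4 = 152.6 mm.
Sensor diagonal = √(43.8² + 32.9²) = √3000.8500 ≈ 54.7800 mm.
α = 2·arctan(54.780 / (2 × 152.6)) = 2·arctan(0.17949) ≈ 20.3512°.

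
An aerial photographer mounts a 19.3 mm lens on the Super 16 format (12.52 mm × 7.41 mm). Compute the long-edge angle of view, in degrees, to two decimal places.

Angle of view α = 2·arctan(w/2f) with w = 12.52 mm and f = 19.3 mm.
w/2f = 0.32435; arctan(0.32435) ≈ 17.9706°, so α ≈ 35.9412°.

35.94°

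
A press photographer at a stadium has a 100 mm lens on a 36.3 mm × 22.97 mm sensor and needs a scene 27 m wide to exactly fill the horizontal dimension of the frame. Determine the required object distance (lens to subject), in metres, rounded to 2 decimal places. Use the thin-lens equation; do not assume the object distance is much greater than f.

74.48 m

W: 27 m = 27000 mm.
Magnification m = w/W = dᵢ/dₒ; combined with 1/f = 1/dₒ + 1/dᵢ this gives dₒ = f·(1 + W/w).
dₒ = 100 mm × (1 + 27000/36.3) = 100 × 744.8017 ≈ 74480.165 mm = 74.4802 m.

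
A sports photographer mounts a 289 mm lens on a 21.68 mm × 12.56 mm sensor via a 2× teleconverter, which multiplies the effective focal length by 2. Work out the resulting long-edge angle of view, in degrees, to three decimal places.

Effective focal length f = 289 × 2 = 578 mm.
α = 2·arctan(21.68 / (2 × 578)) = 2·arctan(0.01875) ≈ 2.1488°.

2.149°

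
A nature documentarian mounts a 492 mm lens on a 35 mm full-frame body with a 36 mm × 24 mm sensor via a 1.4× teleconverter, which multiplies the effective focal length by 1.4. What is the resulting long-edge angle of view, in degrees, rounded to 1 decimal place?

3.0°

Effective focal length f = 492 × 1.4 = 688.8 mm.
α = 2·arctan(36 / (2 × 688.8)) = 2·arctan(0.02613) ≈ 2.9939°.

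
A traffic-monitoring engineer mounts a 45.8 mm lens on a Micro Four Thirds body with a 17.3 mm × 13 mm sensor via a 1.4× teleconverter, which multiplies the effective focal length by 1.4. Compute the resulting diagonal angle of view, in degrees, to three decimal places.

19.156°

Effective focal length f = 45.8 × 1.4 = 64.12 mm.
Sensor diagonal = √(17.3² + 13²) = √468.2900 ≈ 21.6400 mm.
α = 2·arctan(21.640 / (2 × 64.12)) = 2·arctan(0.16875) ≈ 19.1564°.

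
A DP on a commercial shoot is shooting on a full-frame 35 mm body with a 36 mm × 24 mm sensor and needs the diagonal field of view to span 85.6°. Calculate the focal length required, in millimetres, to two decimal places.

Sensor diagonal = √(36² + 24²) = √1872.0000 ≈ 43.2666 mm.
From α = 2·arctan(d/2f) we get f = d / (2·tan(α/2)).
With d = 43.2666 mm and α/2 = 42.8°, tan(α/2) ≈ 0.92601, so f ≈ 43.2666 / 1.85202 ≈ 23.3618 mm.

23.36 mm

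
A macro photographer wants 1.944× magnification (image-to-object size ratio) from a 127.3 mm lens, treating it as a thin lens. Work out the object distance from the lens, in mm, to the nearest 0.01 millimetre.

With m = dᵢ/dₒ and 1/f = 1/dₒ + 1/dᵢ, substituting dᵢ = m·dₒ gives 1/f = (1 + 1/m)/dₒ, hence dₒ = f·(1 + 1/m).
dₒ = 127.3 × (1 + 1/1.944) = 127.3 × 1.51440 ≈ 192.784 mm.

192.78 mm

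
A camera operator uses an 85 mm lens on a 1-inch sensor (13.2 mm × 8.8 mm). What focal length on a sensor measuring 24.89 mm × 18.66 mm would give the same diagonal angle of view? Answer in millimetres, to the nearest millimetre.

Sensor diagonal = √(13.2² + 8.8²) = √251.6800 ≈ 15.8644 mm.
Sensor diagonal = √(24.89² + 18.66²) = √967.7077 ≈ 31.1080 mm.
Equal angle of view means equal diagonal/f ratio, so f₂ = f₁ · (diagonal₂/diagonal₁) = 85 × 31.1080/15.8644.
f₂ = 85 × 1.96087 ≈ 166.674 mm.

167 mm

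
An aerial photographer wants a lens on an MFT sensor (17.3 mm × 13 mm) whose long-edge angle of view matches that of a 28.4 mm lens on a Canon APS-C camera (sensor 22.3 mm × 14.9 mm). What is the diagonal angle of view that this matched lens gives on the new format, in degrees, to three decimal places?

52.311°

Equal long-edge AOV ⇒ f₂ = f₁ · 17.3/22.3 = 28.4 × 0.77578 ≈ 22.0323 mm.
Sensor diagonal = √(17.3² + 13²) = √468.2900 ≈ 21.6400 mm.
Diagonal AOV on the new format = 2·arctan(21.6400 / (2 × 22.0323)) = 2·arctan(0.49110) ≈ 52.3111°.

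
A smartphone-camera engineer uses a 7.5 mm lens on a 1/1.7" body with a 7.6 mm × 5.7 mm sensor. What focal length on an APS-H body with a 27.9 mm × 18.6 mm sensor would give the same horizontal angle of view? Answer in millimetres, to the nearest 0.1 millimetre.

Equal angle of view means equal width/f ratio, so f₂ = f₁ · (width₂/width₁) = 7.5 × 27.9/7.6.
f₂ = 7.5 × 3.67105 ≈ 27.533 mm.

27.5 mm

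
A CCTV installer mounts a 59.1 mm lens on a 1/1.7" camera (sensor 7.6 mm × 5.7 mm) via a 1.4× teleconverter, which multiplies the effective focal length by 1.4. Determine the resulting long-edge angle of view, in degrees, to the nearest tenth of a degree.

Effective focal length f = 59.1 × 1.4 = 82.74 mm.
α = 2·arctan(7.6 / (2 × 82.74)) = 2·arctan(0.04593) ≈ 5.2592°.

5.3°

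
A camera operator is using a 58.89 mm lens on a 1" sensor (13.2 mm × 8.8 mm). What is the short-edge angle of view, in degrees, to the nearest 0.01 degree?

Angle of view α = 2·arctan(h/2f) with h = 8.8 mm and f = 58.89 mm.
h/2f = 0.07472; arctan(0.07472) ≈ 4.2729°, so α ≈ 8.5459°.

8.55°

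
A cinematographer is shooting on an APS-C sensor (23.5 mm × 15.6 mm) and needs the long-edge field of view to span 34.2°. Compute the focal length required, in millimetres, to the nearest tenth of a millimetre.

38.2 mm

From α = 2·arctan(w/2f) we get f = w / (2·tan(α/2)).
With w = 23.5 mm and α/2 = 17.1°, tan(α/2) ≈ 0.30764, so f ≈ 23.5 / 0.61528 ≈ 38.1940 mm.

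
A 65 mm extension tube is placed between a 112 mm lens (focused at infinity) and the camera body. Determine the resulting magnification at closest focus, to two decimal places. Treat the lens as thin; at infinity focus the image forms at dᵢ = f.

The tube moves the image plane from f to f + e, so dᵢ = 112 + 65 = 177 mm. Focus is achieved when 1/f = 1/dₒ + 1/dᵢ, giving dₒ = 1/(1/f − 1/(f+e)).
Magnification m = dᵢ/dₒ = (f+e)·(1/f − 1/(f+e)) = e/f = 65/112 ≈ 0.5804.

0.58×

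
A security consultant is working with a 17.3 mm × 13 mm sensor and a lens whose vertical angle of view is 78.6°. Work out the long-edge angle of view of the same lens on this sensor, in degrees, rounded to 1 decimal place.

From the vertical AOV: f = 13 / (2·tan(39.3°)) = 13 / 1.63698 ≈ 7.9414 mm.
Long-edge AOV = 2·arctan(17.3 / (2 × 7.9414)) = 2·arctan(1.08922) ≈ 94.8908°.

94.9°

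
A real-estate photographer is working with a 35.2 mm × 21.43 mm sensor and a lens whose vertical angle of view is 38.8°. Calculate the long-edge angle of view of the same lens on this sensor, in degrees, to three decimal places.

60.093°

From the vertical AOV: f = 21.43 / (2·tan(19.4°)) = 21.43 / 0.70431 ≈ 30.4269 mm.
Long-edge AOV = 2·arctan(35.2 / (2 × 30.4269)) = 2·arctan(0.57844) ≈ 60.0932°.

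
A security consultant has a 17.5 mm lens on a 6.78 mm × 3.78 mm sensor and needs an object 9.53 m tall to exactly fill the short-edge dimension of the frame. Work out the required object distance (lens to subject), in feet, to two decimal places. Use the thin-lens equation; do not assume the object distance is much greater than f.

144.81 ft

W: 9.53 m = 9530 mm.
Magnification m = h/W = dᵢ/dₒ; combined with 1/f = 1/dₒ + 1/dᵢ this gives dₒ = f·(1 + W/h).
dₒ = 17.5 mm × (1 + 9530/3.78) = 17.5 × 2522.1640 ≈ 44137.870 mm = 44137.870/304.8 ft = 144.809 ft.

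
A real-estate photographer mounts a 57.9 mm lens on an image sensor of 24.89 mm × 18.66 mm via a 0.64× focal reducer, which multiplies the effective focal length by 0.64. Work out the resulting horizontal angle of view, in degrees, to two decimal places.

37.13°

Effective focal length f = 57.9 × 0.64 = 37.056 mm.
α = 2·arctan(24.89 / (2 × 37.056)) = 2·arctan(0.33584) ≈ 37.1285°.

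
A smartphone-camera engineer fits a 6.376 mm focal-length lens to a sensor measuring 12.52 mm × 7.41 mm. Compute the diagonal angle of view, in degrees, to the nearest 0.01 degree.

97.53°

Sensor diagonal = √(12.52² + 7.41²) = √211.6585 ≈ 14.5485 mm.
Angle of view α = 2·arctan(d/2f) with d = 14.5485 mm and f = 6.376 mm.
d/2f = 1.14088; arctan(1.14088) ≈ 48.7649°, so α ≈ 97.5298°.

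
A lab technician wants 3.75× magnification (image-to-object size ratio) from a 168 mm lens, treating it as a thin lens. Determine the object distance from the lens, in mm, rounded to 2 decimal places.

With m = dᵢ/dₒ and 1/f = 1/dₒ + 1/dᵢ, substituting dᵢ = m·dₒ gives 1/f = (1 + 1/m)/dₒ, hence dₒ = f·(1 + 1/m).
dₒ = 168 × (1 + 1/3.75) = 168 × 1.26667 ≈ 212.800 mm.

212.80 mm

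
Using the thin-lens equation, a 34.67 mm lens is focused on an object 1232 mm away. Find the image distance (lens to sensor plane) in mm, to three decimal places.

35.674 mm

1/dᵢ = 1/f − 1/dₒ = 1/34.67 − 1/1232 = 0.0280317 mm⁻¹.
dᵢ = 1/0.0280317 ≈ 35.6739 mm.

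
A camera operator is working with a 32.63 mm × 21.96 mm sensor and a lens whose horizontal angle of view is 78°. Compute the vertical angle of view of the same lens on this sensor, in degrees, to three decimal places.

57.179°

From the horizontal AOV: f = 32.63 / (2·tan(39°)) = 32.63 / 1.61957 ≈ 20.1473 mm.
Vertical AOV = 2·arctan(21.96 / (2 × 20.1473)) = 2·arctan(0.54498) ≈ 57.1794°.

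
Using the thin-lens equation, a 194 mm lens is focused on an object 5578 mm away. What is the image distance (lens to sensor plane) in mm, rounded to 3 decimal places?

1/dᵢ = 1/f − 1/dₒ = 1/194 − 1/5578 = 0.0049754 mm⁻¹.
dᵢ = 1/0.0049754 ≈ 200.9903 mm.

200.990 mm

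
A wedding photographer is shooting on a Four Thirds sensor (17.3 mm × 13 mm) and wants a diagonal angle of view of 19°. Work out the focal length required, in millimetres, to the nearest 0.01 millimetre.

Sensor diagonal = √(17.3² + 13²) = √468.2900 ≈ 21.6400 mm.
From α = 2·arctan(d/2f) we get f = d / (2·tan(α/2)).
With d = 21.6400 mm and α/2 = 9.5°, tan(α/2) ≈ 0.16734, so f ≈ 21.6400 / 0.33469 ≈ 64.6578 mm.

64.66 mm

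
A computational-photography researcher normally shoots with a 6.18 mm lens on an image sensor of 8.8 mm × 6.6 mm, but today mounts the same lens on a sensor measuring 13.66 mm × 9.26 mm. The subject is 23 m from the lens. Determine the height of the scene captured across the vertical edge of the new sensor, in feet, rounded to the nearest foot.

The focal length stays 6.18 mm; the relevant sensor dimension is now h = 9.26 mm. Object distance dₒ = 23 m = 23000 mm.
Thin-lens field height W = h·(dₒ − f)/f = 9.26 × (23000 − 6.18)/6.18 ≈ 34453.523 mm = 34453.523/304.8 ft = 113.036 ft.

113 ft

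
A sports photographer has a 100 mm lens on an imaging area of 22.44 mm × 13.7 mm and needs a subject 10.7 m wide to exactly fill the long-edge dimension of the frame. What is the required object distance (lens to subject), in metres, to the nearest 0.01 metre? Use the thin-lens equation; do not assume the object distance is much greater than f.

W: 10.7 m = 10700 mm.
Magnification m = w/W = dᵢ/dₒ; combined with 1/f = 1/dₒ + 1/dᵢ this gives dₒ = f·(1 + W/w).
dₒ = 100 mm × (1 + 10700/22.44) = 100 × 477.8271 ≈ 47782.709 mm = 47.7827 m.

47.78 m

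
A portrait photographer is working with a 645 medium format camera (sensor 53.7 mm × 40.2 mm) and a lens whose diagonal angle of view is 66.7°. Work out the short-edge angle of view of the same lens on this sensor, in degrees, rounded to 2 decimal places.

43.05°

Sensor diagonal = √(53.7² + 40.2²) = √4499.7300 ≈ 67.0800 mm.
From the diagonal AOV: f = 67.0800 / (2·tan(33.35°)) = 67.0800 / 1.31625 ≈ 50.9628 mm.
Short-edge AOV = 2·arctan(40.2 / (2 × 50.9628)) = 2·arctan(0.39441) ≈ 43.0491°.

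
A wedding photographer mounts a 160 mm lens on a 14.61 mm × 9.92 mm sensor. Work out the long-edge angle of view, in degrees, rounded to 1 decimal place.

Angle of view α = 2·arctan(w/2f) with w = 14.61 mm and f = 160 mm.
w/2f = 0.04566; arctan(0.04566) ≈ 2.6141°, so α ≈ 5.2282°.

5.2°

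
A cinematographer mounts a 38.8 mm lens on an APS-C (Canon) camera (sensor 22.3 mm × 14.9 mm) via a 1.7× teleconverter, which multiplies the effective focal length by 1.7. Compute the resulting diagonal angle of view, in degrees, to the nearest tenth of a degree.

23.0°

Effective focal length f = 38.8 × 1.7 = 65.96 mm.
Sensor diagonal = √(22.3² + 14.9²) = √719.3000 ≈ 26.8198 mm.
α = 2·arctan(26.820 / (2 × 65.96)) = 2·arctan(0.20330) ≈ 22.9836°.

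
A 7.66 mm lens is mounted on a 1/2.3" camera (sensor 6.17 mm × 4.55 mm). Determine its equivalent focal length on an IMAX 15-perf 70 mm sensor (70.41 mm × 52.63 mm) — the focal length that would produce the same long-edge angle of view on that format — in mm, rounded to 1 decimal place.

Equal angle of view means equal width/f ratio, so f₂ = f₁ · (width₂/width₁) = 7.66 × 70.41/6.17.
f₂ = 7.66 × 11.41167 ≈ 87.413 mm.

87.4 mm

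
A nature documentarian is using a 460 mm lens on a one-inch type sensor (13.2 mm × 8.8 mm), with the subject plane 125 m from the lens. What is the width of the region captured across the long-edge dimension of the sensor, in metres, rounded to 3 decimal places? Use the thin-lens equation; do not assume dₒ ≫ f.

dₒ: 125 m = 125000 mm.
Similar triangles through the lens centre give W/dₒ = w/dᵢ; with 1/f = 1/dₒ + 1/dᵢ this gives W = w·(dₒ − f)/f.
W = 13.2 mm × (125000 − 460) / 460 = 13.2 × 270.7391 ≈ 3573.757 mm = 3.57376 m.

3.574 m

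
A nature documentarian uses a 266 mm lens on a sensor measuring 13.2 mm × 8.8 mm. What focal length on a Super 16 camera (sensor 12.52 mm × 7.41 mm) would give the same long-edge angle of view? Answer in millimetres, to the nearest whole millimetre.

Equal angle of view means equal width/f ratio, so f₂ = f₁ · (width₂/width₁) = 266 × 12.52/13.2.
f₂ = 266 × 0.94848 ≈ 252.297 mm.

252 mm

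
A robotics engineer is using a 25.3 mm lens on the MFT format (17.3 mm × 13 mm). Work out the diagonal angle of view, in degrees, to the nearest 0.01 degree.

Sensor diagonal = √(17.3² + 13²) = √468.2900 ≈ 21.6400 mm.
Angle of view α = 2·arctan(d/2f) with d = 21.6400 mm and f = 25.3 mm.
d/2f = 0.42767; arctan(0.42767) ≈ 23.1549°, so α ≈ 46.3097°.

46.31°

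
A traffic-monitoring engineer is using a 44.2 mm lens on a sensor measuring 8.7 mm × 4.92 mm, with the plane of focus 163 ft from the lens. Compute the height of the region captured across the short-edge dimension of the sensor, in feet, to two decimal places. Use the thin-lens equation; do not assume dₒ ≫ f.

18.13 ft

dₒ: 163 ft × 304.8 mm/ft = 49682.40 mm.
Similar triangles through the lens centre give W/dₒ = h/dᵢ; with 1/f = 1/dₒ + 1/dᵢ this gives W = h·(dₒ − f)/f.
W = 4.92 mm × (49682.4 − 44.2) / 44.2 = 4.92 × 1123.0362 ≈ 5525.338 mm = 5525.338/304.8 ft = 18.1277 ft.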